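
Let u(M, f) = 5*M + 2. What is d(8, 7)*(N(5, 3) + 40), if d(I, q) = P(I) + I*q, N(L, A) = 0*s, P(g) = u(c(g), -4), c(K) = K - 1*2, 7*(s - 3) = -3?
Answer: 3520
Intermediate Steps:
s = 18/7 (s = 3 + (⅐)*(-3) = 3 - 3/7 = 18/7 ≈ 2.5714)
c(K) = -2 + K (c(K) = K - 2 = -2 + K)
u(M, f) = 2 + 5*M
P(g) = -8 + 5*g (P(g) = 2 + 5*(-2 + g) = 2 + (-10 + 5*g) = -8 + 5*g)
N(L, A) = 0 (N(L, A) = 0*(18/7) = 0)
d(I, q) = -8 + 5*I + I*q (d(I, q) = (-8 + 5*I) + I*q = -8 + 5*I + I*q)
d(8, 7)*(N(5, 3) + 40) = (-8 + 5*8 + 8*7)*(0 + 40) = (-8 + 40 + 56)*40 = 88*40 = 3520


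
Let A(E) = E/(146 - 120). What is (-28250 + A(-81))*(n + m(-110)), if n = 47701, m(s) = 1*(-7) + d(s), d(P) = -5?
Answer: -35031433309/26 ≈ -1.3474e+9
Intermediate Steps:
m(s) = -12 (m(s) = 1*(-7) - 5 = -7 - 5 = -12)
A(E) = E/26
(-28250 + A(-81))*(n + m(-110)) = (-28250 + (1/26)*(-81))*(47701 - 12) = (-28250 - 81/26)*47689 = -734581/26*47689 = -35031433309/26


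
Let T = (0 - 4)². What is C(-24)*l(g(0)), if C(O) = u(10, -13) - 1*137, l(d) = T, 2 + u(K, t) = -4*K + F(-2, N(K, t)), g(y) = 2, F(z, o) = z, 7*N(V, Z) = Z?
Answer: -2896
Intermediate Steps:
N(V, Z) = Z/7
T = 16 (T = (-4)² = 16)
u(K, t) = -4 - 4*K (u(K, t) = -2 + (-4*K - 2) = -2 + (-2 - 4*K) = -4 - 4*K)
l(d) = 16
C(O) = -181 (C(O) = (-4 - 4*10) - 1*137 = (-4 - 40) - 137 = -44 - 137 = -181)
C(-24)*l(g(0)) = -181*16 = -2896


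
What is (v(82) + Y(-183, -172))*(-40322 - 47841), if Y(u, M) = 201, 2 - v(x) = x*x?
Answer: 574910923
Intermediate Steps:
v(x) = 2 - x² (v(x) = 2 - x*x = 2 - x²)
(v(82) + Y(-183, -172))*(-40322 - 47841) = ((2 - 1*82²) + 201)*(-40322 - 47841) = ((2 - 1*6724) + 201)*(-88163) = ((2 - 6724) + 201)*(-88163) = (-6722 + 201)*(-88163) = -6521*(-88163) = 574910923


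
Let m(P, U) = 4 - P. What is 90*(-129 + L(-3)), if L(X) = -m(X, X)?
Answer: -12240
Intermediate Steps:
L(X) = -4 + X (L(X) = -(4 - X) = -4 + X)
90*(-129 + L(-3)) = 90*(-129 + (-4 - 3)) = 90*(-129 - 7) = 90*(-136) = -12240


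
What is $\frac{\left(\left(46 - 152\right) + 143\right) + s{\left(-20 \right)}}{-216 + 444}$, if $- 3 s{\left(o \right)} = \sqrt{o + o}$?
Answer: $\frac{37}{228} - \frac{i \sqrt{10}}{342} \approx 0.16228 - 0.0092464 i$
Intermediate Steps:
$s{\left(o \right)} = - \frac{\sqrt{2} \sqrt{o}}{3}$ ($s{\left(o \right)} = - \frac{\sqrt{o + o}}{3} = - \frac{\sqrt{2 o}}{3} = - \frac{\sqrt{2} \sqrt{o}}{3}$)
$\frac{\left(\left(46 - 152\right) + 143\right) + s{\left(-20 \right)}}{-216 + 444} = \frac{\left(\left(46 - 152\right) + 143\right) - \frac{\sqrt{2} \sqrt{-20}}{3}}{-216 + 444} = \frac{\left(-106 + 143\right) - \frac{\sqrt{2} \cdot 2 i \sqrt{5}}{3}}{228} = \left(37 - \frac{2 i \sqrt{10}}{3}\right) \frac{1}{228} = \frac{37}{228} - \frac{i \sqrt{10}}{342}$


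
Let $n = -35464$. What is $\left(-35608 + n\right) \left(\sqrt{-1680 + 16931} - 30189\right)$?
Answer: $2145592608 - 71072 \sqrt{15251} \approx 2.1368 \cdot 10^{9}$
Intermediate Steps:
$\left(-35608 + n\right) \left(\sqrt{-1680 + 16931} - 30189\right) = \left(-35608 - 35464\right) \left(\sqrt{-1680 + 16931} - 30189\right) = - 71072 \left(\sqrt{15251} - 30189\right) = - 71072 \left(-30189 + \sqrt{15251}\right) = 2145592608 - 71072 \sqrt{15251}$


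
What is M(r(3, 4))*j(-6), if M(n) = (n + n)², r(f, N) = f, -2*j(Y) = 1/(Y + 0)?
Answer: 3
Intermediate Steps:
j(Y) = -1/(2*Y) (j(Y) = -1/(2*(Y + 0)) = -1/(2*Y))
M(n) = 4*n² (M(n) = (2*n)² = 4*n²)
M(r(3, 4))*j(-6) = (4*3²)*(-½/(-6)) = (4*9)*(-½*(-⅙)) = 36*(1/12) = 3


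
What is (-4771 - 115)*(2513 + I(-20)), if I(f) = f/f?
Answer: -12283404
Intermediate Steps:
I(f) = 1
(-4771 - 115)*(2513 + I(-20)) = (-4771 - 115)*(2513 + 1) = -4886*2514 = -12283404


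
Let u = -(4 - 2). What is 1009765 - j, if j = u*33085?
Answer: 1075935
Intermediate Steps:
u = -2 (u = -1*2 = -2)
j = -66170 (j = -2*33085 = -66170)
1009765 - j = 1009765 - 1*(-66170) = 1009765 + 66170 = 1075935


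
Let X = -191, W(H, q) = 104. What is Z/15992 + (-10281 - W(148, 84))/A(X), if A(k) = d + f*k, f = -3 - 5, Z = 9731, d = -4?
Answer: -37811719/6092952 ≈ -6.2058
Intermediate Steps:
f = -8
A(k) = -4 - 8*k
Z/15992 + (-10281 - W(148, 84))/A(X) = 9731/15992 + (-10281 - 1*104)/(-4 - 8*(-191)) = 9731*(1/15992) + (-10281 - 104)/(-4 + 1528) = 9731/15992 - 10385/1524 = -37811719/6092952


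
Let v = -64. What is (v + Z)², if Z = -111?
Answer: 30625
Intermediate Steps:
(v + Z)² = (-64 - 111)² = (-175)² = 30625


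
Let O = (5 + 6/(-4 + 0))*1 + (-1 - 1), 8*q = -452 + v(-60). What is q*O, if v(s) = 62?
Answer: -585/8 ≈ -73.125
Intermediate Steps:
q = -195/4 (q = (-452 + 62)/8 = (⅛)*(-390) = -195/4 ≈ -48.750)
O = 3/2 (O = (5 + 6/(-4))*1 - 2 = (5 + 6*(-¼))*1 - 2 = (5 - 3/2)*1 - 2 = (7/2)*1 - 2 = 7/2 - 2 = 3/2 ≈ 1.5000)
q*O = -195/4*3/2 = -585/8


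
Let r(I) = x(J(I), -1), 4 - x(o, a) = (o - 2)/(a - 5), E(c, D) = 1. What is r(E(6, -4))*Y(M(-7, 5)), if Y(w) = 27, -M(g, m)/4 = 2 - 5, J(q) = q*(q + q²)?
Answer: 108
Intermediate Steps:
M(g, m) = 12 (M(g, m) = -4*(2 - 5) = -4*(-3) = 12)
x(o, a) = 4 - (-2 + o)/(-5 + a) (x(o, a) = 4 - (o - 2)/(a - 5) = 4 - (-2 + o)/(-5 + a))
r(I) = 11/3 + I²*(1 + I)/6 (r(I) = (-18 - I²*(1 + I) + 4*(-1))/(-5 - 1) = (-18 - I²*(1 + I) - 4)/(-6) = -(-22 - I²*(1 + I))/6 = 11/3 + I²*(1 + I)/6)
r(E(6, -4))*Y(M(-7, 5)) = (11/3 + (⅙)*1²*(1 + 1))*27 = (11/3 + (⅙)*1*2)*27 = (11/3 + ⅓)*27 = 4*27 = 108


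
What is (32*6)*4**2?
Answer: 3072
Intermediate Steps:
(32*6)*4**2 = 192*16 = 3072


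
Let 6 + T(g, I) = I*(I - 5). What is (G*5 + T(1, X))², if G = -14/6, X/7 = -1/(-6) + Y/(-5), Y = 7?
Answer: 8105580961/810000 ≈ 10007.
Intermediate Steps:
X = -259/30 (X = 7*(-1/(-6) + 7/(-5)) = 7*(-1*(-⅙) + 7*(-⅕)) = 7*(⅙ - 7/5) = 7*(-37/30) = -259/30 ≈ -8.6333)
G = -7/3 (G = -14*⅙ = -7/3 ≈ -2.3333)
T(g, I) = -6 + I*(-5 + I) (T(g, I) = -6 + I*(I - 5) = -6 + I*(-5 + I))
(G*5 + T(1, X))² = (-7/3*5 + (-6 + (-259/30)² - 5*(-259/30)))² = (-35/3 + (-6 + 67081/900 + 259/6))² = (-35/3 + 100531/900)² = (90031/900)² = 8105580961/810000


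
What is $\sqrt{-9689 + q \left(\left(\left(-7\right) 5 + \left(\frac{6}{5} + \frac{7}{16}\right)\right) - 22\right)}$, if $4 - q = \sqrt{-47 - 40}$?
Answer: $\frac{\sqrt{-3964180 + 22145 i \sqrt{87}}}{20} \approx 2.5927 + 99.585 i$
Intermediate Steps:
$q = 4 - i \sqrt{87}$ ($q = 4 - \sqrt{-47 - 40} = 4 - \sqrt{-87} = 4 - i \sqrt{87} \approx 4.0 - 9.3274 i$)
$\sqrt{-9689 + q \left(\left(\left(-7\right) 5 + \left(\frac{6}{5} + \frac{7}{16}\right)\right) - 22\right)} = \sqrt{-9689 + \left(4 - i \sqrt{87}\right) \left(\left(\left(-7\right) 5 + \left(\frac{6}{5} + \frac{7}{16}\right)\right) - 22\right)} = \sqrt{-9689 + \left(4 - i \sqrt{87}\right) \left(\left(-35 + \left(6 \cdot \frac{1}{5} + 7 \cdot \frac{1}{16}\right)\right) - 22\right)} = \sqrt{-9689 + \left(4 - i \sqrt{87}\right) \left(\left(-35 + \left(\frac{6}{5} + \frac{7}{16}\right)\right) - 22\right)} = \sqrt{-9689 + \left(4 - i \sqrt{87}\right) \left(\left(-35 + \frac{131}{80}\right) - 22\right)} = \sqrt{-9689 + \left(4 - i \sqrt{87}\right) \left(- \frac{2669}{80} - 22\right)} = \sqrt{-9689 + \left(4 - i \sqrt{87}\right) \left(- \frac{4429}{80}\right)} = \sqrt{-9689 - \left(\frac{4429}{20} - \frac{4429 i \sqrt{87}}{80}\right)} = \sqrt{- \frac{198209}{20} + \frac{4429 i \sqrt{87}}{80}}$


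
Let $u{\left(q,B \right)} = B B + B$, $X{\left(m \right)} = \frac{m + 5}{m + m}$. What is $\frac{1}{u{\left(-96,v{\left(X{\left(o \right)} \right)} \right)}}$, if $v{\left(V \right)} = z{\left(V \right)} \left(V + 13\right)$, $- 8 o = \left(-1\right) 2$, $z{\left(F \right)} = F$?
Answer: $\frac{16}{978117} \approx 1.6358 \cdot 10^{-5}$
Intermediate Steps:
$o = \frac{1}{4}$ ($o = - \frac{\left(-1\right) 2}{8} = \left(- \frac{1}{8}\right) \left(-2\right) = \frac{1}{4} \approx 0.25$)
$X{\left(m \right)} = \frac{5 + m}{2 m}$
$v{\left(V \right)} = V \left(13 + V\right)$ ($v{\left(V \right)} = V \left(V + 13\right) = V \left(13 + V\right)$)
$u{\left(q,B \right)} = B + B^{2}$ ($u{\left(q,B \right)} = B^{2} + B = B + B^{2}$)
$\frac{1}{u{\left(-96,v{\left(X{\left(o \right)} \right)} \right)}} = \frac{1}{\frac{\frac{1}{\frac{1}{4}} \left(5 + \frac{1}{4}\right)}{2} \left(13 + \frac{\frac{1}{\frac{1}{4}} \left(5 + \frac{1}{4}\right)}{2}\right) \left(1 + \frac{\frac{1}{\frac{1}{4}} \left(5 + \frac{1}{4}\right)}{2} \left(13 + \frac{\frac{1}{\frac{1}{4}} \left(5 + \frac{1}{4}\right)}{2}\right)\right)} = \frac{1}{\frac{1}{2} \cdot 4 \cdot \frac{21}{4} \left(13 + \frac{1}{2} \cdot 4 \cdot \frac{21}{4}\right) \left(1 + \frac{1}{2} \cdot 4 \cdot \frac{21}{4} \left(13 + \frac{1}{2} \cdot 4 \cdot \frac{21}{4}\right)\right)} = \frac{1}{\frac{21 \left(13 + \frac{21}{2}\right)}{2} \left(1 + \frac{21 \left(13 + \frac{21}{2}\right)}{2}\right)} = \frac{1}{\frac{21}{2} \cdot \frac{47}{2} \left(1 + \frac{21}{2} \cdot \frac{47}{2}\right)} = \frac{1}{\frac{987}{4} \left(1 + \frac{987}{4}\right)} = \frac{1}{\frac{987}{4} \cdot \frac{991}{4}} = \frac{1}{\frac{978117}{16}} = \frac{16}{978117}$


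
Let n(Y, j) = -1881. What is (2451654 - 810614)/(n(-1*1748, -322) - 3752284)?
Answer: -328208/750833 ≈ -0.43713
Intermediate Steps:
(2451654 - 810614)/(n(-1*1748, -322) - 3752284) = (2451654 - 810614)/(-1881 - 3752284) = 1641040/(-3754165) = 1641040*(-1/3754165) = -328208/750833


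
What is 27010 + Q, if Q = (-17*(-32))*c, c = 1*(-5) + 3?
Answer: 25922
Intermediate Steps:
c = -2 (c = -5 + 3 = -2)
Q = -1088 (Q = -17*(-32)*(-2) = 544*(-2) = -1088)
27010 + Q = 27010 - 1088 = 25922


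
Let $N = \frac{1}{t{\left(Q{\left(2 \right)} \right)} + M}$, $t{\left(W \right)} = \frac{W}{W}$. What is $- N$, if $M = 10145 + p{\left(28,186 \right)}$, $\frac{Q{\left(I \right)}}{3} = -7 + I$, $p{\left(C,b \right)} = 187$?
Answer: $- \frac{1}{10333} \approx -9.6777 \cdot 10^{-5}$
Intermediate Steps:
$Q{\left(I \right)} = -21 + 3 I$ ($Q{\left(I \right)} = 3 \left(-7 + I\right) = -21 + 3 I$)
$t{\left(W \right)} = 1$
$M = 10332$ ($M = 10145 + 187 = 10332$)
$N = \frac{1}{10333}$ ($N = \frac{1}{1 + 10332} = \frac{1}{10333} \approx 9.6777 \cdot 10^{-5}$)
$- N = \left(-1\right) \frac{1}{10333} = - \frac{1}{10333}$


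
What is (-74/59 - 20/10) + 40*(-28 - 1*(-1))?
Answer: -63912/59 ≈ -1083.3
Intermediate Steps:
(-74/59 - 20/10) + 40*(-28 - 1*(-1)) = (-74*1/59 - 20*⅒) + 40*(-28 + 1) = (-74/59 - 2) + 40*(-27) = -192/59 - 1080 = -63912/59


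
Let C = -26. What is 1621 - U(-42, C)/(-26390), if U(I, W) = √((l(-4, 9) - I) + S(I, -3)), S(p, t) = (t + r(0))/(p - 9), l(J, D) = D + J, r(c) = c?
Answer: 1621 + 2*√34/44863 ≈ 1621.0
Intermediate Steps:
S(p, t) = t/(-9 + p) (S(p, t) = (t + 0)/(p - 9) = t/(-9 + p))
U(I, W) = √(5 - I - 3/(-9 + I)) (U(I, W) = √(((9 - 4) - I) - 3/(-9 + I)) = √((5 - I) - 3/(-9 + I)) = √(5 - I - 3/(-9 + I)))
1621 - U(-42, C)/(-26390) = 1621 - √((-3 + (-9 - 42)*(5 - 1*(-42)))/(-9 - 42))/(-26390) = 1621 - √((-3 - 51*(5 + 42))/(-51))*(-1)/26390 = 1621 - √(-(-3 - 51*47)/51)*(-1)/26390 = 1621 - √(-(-3 - 2397)/51)*(-1)/26390 = 1621 - √(-1/51*(-2400))*(-1)/26390 = 1621 - √(800/17)*(-1)/26390 = 1621 - 20*√34/17*(-1)/26390 = 1621 - (-2)*√34/44863 = 1621 + 2*√34/44863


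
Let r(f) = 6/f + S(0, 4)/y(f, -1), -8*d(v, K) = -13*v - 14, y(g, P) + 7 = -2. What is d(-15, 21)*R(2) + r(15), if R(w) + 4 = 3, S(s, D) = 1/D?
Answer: 8279/360 ≈ 22.997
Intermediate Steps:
y(g, P) = -9 (y(g, P) = -7 - 2 = -9)
d(v, K) = 7/4 + 13*v/8 (d(v, K) = -(-13*v - 14)/8 = -(-14 - 13*v)/8 = 7/4 + 13*v/8)
r(f) = -1/36 + 6/f (r(f) = 6/f + 1/(4*(-9)) = 6/f + (1/4)*(-1/9) = 6/f - 1/36 = -1/36 + 6/f)
R(w) = -1 (R(w) = -4 + 3 = -1)
d(-15, 21)*R(2) + r(15) = (7/4 + (13/8)*(-15))*(-1) + (1/36)*(216 - 1*15)/15 = (7/4 - 195/8)*(-1) + (1/36)*(1/15)*(216 - 15) = -181/8*(-1) + (1/36)*(1/15)*201 = 181/8 + 67/180 = 8279/360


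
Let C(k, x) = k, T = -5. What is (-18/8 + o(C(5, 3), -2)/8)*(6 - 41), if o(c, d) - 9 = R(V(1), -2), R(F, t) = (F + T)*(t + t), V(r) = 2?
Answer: -105/8 ≈ -13.125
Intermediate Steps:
R(F, t) = 2*t*(-5 + F) (R(F, t) = (F - 5)*(t + t) = (-5 + F)*(2*t) = 2*t*(-5 + F))
o(c, d) = 21 (o(c, d) = 9 + 2*(-2)*(-5 + 2) = 9 + 2*(-2)*(-3) = 9 + 12 = 21)
(-18/8 + o(C(5, 3), -2)/8)*(6 - 41) = (-18/8 + 21/8)*(6 - 41) = (-18*1/8 + 21*(1/8))*(-35) = (-9/4 + 21/8)*(-35) = (3/8)*(-35) = -105/8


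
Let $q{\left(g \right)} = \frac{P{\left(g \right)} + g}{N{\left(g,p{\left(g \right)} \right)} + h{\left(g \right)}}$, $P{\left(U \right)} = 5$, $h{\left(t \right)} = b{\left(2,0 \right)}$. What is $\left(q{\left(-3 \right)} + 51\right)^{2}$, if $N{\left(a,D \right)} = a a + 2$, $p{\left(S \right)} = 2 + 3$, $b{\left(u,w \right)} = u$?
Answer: $\frac{442225}{169} \approx 2616.7$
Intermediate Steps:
$p{\left(S \right)} = 5$
$h{\left(t \right)} = 2$
$N{\left(a,D \right)} = 2 + a^{2}$ ($N{\left(a,D \right)} = a^{2} + 2 = 2 + a^{2}$)
$q{\left(g \right)} = \frac{5 + g}{4 + g^{2}}$ ($q{\left(g \right)} = \frac{5 + g}{\left(2 + g^{2}\right) + 2} = \frac{5 + g}{4 + g^{2}}$)
$\left(q{\left(-3 \right)} + 51\right)^{2} = \left(\frac{5 - 3}{4 + \left(-3\right)^{2}} + 51\right)^{2} = \left(\frac{1}{4 + 9} \cdot 2 + 51\right)^{2} = \left(\frac{1}{13} \cdot 2 + 51\right)^{2} = \left(\frac{2}{13} + 51\right)^{2} = \left(\frac{665}{13}\right)^{2} = \frac{442225}{169}$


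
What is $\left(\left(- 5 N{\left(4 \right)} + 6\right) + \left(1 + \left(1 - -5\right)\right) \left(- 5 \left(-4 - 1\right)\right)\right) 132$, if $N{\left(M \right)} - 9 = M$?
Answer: $15312$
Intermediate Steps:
$N{\left(M \right)} = 9 + M$
$\left(\left(- 5 N{\left(4 \right)} + 6\right) + \left(1 + \left(1 - -5\right)\right) \left(- 5 \left(-4 - 1\right)\right)\right) 132 = \left(\left(- 5 \left(9 + 4\right) + 6\right) + \left(1 + \left(1 - -5\right)\right) \left(- 5 \left(-4 - 1\right)\right)\right) 132 = \left(\left(\left(-5\right) 13 + 6\right) + \left(1 + \left(1 + 5\right)\right) \left(\left(-5\right) \left(-5\right)\right)\right) 132 = \left(\left(-65 + 6\right) + \left(1 + 6\right) 25\right) 132 = \left(-59 + 7 \cdot 25\right) 132 = \left(-59 + 175\right) 132 = 116 \cdot 132 = 15312$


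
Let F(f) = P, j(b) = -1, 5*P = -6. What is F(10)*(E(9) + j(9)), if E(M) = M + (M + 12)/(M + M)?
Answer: -11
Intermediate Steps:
P = -6/5 (P = (⅕)*(-6) = -6/5 ≈ -1.2000)
E(M) = M + (12 + M)/(2*M) (E(M) = M + (12 + M)/((2*M)) = M + (12 + M)*(1/(2*M)) = M + (12 + M)/(2*M))
F(f) = -6/5
F(10)*(E(9) + j(9)) = -6*((½ + 9 + 6/9) - 1)/5 = -6*((½ + 9 + 6*(⅑)) - 1)/5 = -6*((½ + 9 + ⅔) - 1)/5 = -6*(61/6 - 1)/5 = -6/5*55/6 = -11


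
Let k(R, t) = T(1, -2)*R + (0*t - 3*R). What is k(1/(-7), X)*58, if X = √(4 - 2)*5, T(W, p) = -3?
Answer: 348/7 ≈ 49.714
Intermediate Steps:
X = 5*√2 (X = √2*5 = 5*√2 ≈ 7.0711)
k(R, t) = -6*R (k(R, t) = -3*R + (0*t - 3*R) = -3*R + (0 - 3*R) = -3*R - 3*R = -6*R)
k(1/(-7), X)*58 = -6/(-7)*58 = -6*(-⅐)*58 = (6/7)*58 = 348/7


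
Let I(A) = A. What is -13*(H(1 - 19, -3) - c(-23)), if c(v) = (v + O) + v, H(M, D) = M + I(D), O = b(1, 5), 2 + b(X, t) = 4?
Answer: -299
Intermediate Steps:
b(X, t) = 2 (b(X, t) = -2 + 4 = 2)
O = 2
H(M, D) = D + M (H(M, D) = M + D = D + M)
c(v) = 2 + 2*v (c(v) = (v + 2) + v = (2 + v) + v = 2 + 2*v)
-13*(H(1 - 19, -3) - c(-23)) = -13*((-3 + (1 - 19)) - (2 + 2*(-23))) = -13*((-3 - 18) - (2 - 46)) = -13*(-21 - 1*(-44)) = -13*(-21 + 44) = -13*23 = -299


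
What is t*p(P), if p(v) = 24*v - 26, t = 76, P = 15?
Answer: 25384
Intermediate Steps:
p(v) = -26 + 24*v
t*p(P) = 76*(-26 + 24*15) = 76*(-26 + 360) = 76*334 = 25384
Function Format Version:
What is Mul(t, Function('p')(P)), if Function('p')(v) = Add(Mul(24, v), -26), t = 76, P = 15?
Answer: 25384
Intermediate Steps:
Function('p')(v) = Add(-26, Mul(24, v))
Mul(t, Function('p')(P)) = Mul(76, Add(-26, Mul(24, 15))) = Mul(76, Add(-26, 360)) = Mul(76, 334) = 25384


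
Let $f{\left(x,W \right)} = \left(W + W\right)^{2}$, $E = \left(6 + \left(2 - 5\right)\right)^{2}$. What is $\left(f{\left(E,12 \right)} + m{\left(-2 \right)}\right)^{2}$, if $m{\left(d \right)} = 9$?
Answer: $342225$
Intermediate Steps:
$E = 9$ ($E = \left(6 + \left(2 - 5\right)\right)^{2} = \left(6 - 3\right)^{2} = 3^{2} = 9$)
$f{\left(x,W \right)} = 4 W^{2}$ ($f{\left(x,W \right)} = \left(2 W\right)^{2} = 4 W^{2}$)
$\left(f{\left(E,12 \right)} + m{\left(-2 \right)}\right)^{2} = \left(4 \cdot 12^{2} + 9\right)^{2} = \left(4 \cdot 144 + 9\right)^{2} = \left(576 + 9\right)^{2} = 585^{2} = 342225$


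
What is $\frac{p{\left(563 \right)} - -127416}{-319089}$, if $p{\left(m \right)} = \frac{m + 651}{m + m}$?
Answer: $- \frac{71735815}{179647107} \approx -0.39932$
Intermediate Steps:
$p{\left(m \right)} = \frac{651 + m}{2 m}$
$\frac{p{\left(563 \right)} - -127416}{-319089} = \frac{\frac{651 + 563}{2 \cdot 563} - -127416}{-319089} = \left(\frac{1}{2} \cdot \frac{1}{563} \cdot 1214 + 127416\right) \left(- \frac{1}{319089}\right) = \left(\frac{607}{563} + 127416\right) \left(- \frac{1}{319089}\right) = \frac{71735815}{563} \left(- \frac{1}{319089}\right) = - \frac{71735815}{179647107}$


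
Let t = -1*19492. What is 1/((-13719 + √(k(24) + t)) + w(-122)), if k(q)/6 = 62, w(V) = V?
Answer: -13841/191592401 - 4*I*√1195/191592401 ≈ -7.2242e-5 - 7.2171e-7*I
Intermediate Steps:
k(q) = 372 (k(q) = 6*62 = 372)
t = -19492
1/((-13719 + √(k(24) + t)) + w(-122)) = 1/((-13719 + √(372 - 19492)) - 122) = 1/((-13719 + √(-19120)) - 122) = 1/((-13719 + 4*I*√1195) - 122) = 1/(-13841 + 4*I*√1195)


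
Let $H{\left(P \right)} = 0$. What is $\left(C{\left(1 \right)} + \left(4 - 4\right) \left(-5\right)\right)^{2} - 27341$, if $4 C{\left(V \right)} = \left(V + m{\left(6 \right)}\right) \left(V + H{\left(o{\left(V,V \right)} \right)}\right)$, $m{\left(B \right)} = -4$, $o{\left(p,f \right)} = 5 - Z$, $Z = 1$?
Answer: $- \frac{437447}{16} \approx -27340.0$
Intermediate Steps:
$o{\left(p,f \right)} = 4$ ($o{\left(p,f \right)} = 5 - 1 = 4$)
$C{\left(V \right)} = \frac{V \left(-4 + V\right)}{4}$ ($C{\left(V \right)} = \frac{\left(V - 4\right) \left(V + 0\right)}{4} = \frac{\left(-4 + V\right) V}{4} = \frac{V \left(-4 + V\right)}{4}$)
$\left(C{\left(1 \right)} + \left(4 - 4\right) \left(-5\right)\right)^{2} - 27341 = \left(\frac{1}{4} \cdot 1 \left(-4 + 1\right) + \left(4 - 4\right) \left(-5\right)\right)^{2} - 27341 = \left(\frac{1}{4} \cdot 1 \left(-3\right) + 0 \left(-5\right)\right)^{2} - 27341 = \left(- \frac{3}{4} + 0\right)^{2} - 27341 = \left(- \frac{3}{4}\right)^{2} - 27341 = \frac{9}{16} - 27341 = - \frac{437447}{16}$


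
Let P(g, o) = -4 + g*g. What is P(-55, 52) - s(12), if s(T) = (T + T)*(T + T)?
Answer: 2445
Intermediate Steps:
P(g, o) = -4 + g**2
s(T) = 4*T**2 (s(T) = (2*T)*(2*T) = 4*T**2)
P(-55, 52) - s(12) = (-4 + (-55)**2) - 4*12**2 = (-4 + 3025) - 4*144 = 3021 - 1*576 = 3021 - 576 = 2445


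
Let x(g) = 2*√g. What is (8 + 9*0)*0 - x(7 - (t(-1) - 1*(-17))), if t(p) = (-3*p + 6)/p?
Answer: -2*I ≈ -2.0*I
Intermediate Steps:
t(p) = (6 - 3*p)/p
(8 + 9*0)*0 - x(7 - (t(-1) - 1*(-17))) = (8 + 9*0)*0 - 2*√(7 - ((-3 + 6/(-1)) - 1*(-17))) = (8 + 0)*0 - 2*√(7 - ((-3 + 6*(-1)) + 17)) = 8*0 - 2*√(7 - ((-3 - 6) + 17)) = 0 - 2*√(7 - (-9 + 17)) = 0 - 2*√(7 - 1*8) = 0 - 2*√(7 - 8) = 0 - 2*√(-1) = 0 - 2*I = -2*I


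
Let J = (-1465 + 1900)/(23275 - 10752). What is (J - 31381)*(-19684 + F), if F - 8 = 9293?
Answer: 4080351086124/12523 ≈ 3.2583e+8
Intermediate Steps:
F = 9301 (F = 8 + 9293 = 9301)
J = 435/12523 ≈ 0.034736
(J - 31381)*(-19684 + F) = (435/12523 - 31381)*(-19684 + 9301) = -392983828/12523*(-10383) = 4080351086124/12523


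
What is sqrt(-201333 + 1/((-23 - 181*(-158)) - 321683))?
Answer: I*sqrt(4324245257136305)/146554 ≈ 448.7*I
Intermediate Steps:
sqrt(-201333 + 1/((-23 - 181*(-158)) - 321683)) = sqrt(-201333 + 1/((-23 + 28598) - 321683)) = sqrt(-201333 + 1/(28575 - 321683)) = sqrt(-201333 + 1/(-293108)) = sqrt(-201333 - 1/293108) = sqrt(-59012312965/293108) = I*sqrt(4324245257136305)/146554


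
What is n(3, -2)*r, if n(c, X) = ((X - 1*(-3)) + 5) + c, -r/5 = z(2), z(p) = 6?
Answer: -270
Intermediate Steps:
r = -30 (r = -5*6 = -30)
n(c, X) = 8 + X + c (n(c, X) = ((X + 3) + 5) + c = ((3 + X) + 5) + c = (8 + X) + c = 8 + X + c)
n(3, -2)*r = (8 - 2 + 3)*(-30) = 9*(-30) = -270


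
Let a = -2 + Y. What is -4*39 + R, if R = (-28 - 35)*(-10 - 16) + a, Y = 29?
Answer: 1509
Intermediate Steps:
a = 27 (a = -2 + 29 = 27)
R = 1665 (R = (-28 - 35)*(-10 - 16) + 27 = -63*(-26) + 27 = 1638 + 27 = 1665)
-4*39 + R = -4*39 + 1665 = -156 + 1665 = 1509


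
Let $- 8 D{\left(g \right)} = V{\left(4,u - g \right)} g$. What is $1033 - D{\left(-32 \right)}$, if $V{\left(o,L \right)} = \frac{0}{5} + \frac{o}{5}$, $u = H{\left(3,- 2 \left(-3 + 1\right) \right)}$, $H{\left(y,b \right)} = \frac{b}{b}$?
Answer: $\frac{5149}{5} \approx 1029.8$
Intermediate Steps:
$H{\left(y,b \right)} = 1$
$u = 1$
$V{\left(o,L \right)} = \frac{o}{5}$ ($V{\left(o,L \right)} = 0 \cdot \frac{1}{5} + o \frac{1}{5} = 0 + \frac{o}{5} = \frac{o}{5}$)
$D{\left(g \right)} = - \frac{g}{10}$ ($D{\left(g \right)} = - \frac{\frac{1}{5} \cdot 4 g}{8} = - \frac{\frac{4}{5} g}{8} = - \frac{g}{10}$)
$1033 - D{\left(-32 \right)} = 1033 - \left(- \frac{1}{10}\right) \left(-32\right) = 1033 - \frac{16}{5} = \frac{5149}{5}$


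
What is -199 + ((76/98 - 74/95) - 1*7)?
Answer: -958946/4655 ≈ -206.00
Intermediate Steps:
-199 + ((76/98 - 74/95) - 1*7) = -199 + ((76*(1/98) - 74*1/95) - 7) = -199 + ((38/49 - 74/95) - 7) = -199 + (-16/4655 - 7) = -199 - 32601/4655 = -958946/4655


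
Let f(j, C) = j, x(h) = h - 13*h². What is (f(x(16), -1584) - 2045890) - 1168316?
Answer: -3217518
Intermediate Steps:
(f(x(16), -1584) - 2045890) - 1168316 = (16*(1 - 13*16) - 2045890) - 1168316 = (16*(1 - 208) - 2045890) - 1168316 = (16*(-207) - 2045890) - 1168316 = (-3312 - 2045890) - 1168316 = -2049202 - 1168316 = -3217518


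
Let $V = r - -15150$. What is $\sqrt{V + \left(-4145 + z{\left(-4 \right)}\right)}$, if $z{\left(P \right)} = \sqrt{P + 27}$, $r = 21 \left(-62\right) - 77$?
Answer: $\sqrt{9626 + \sqrt{23}} \approx 98.137$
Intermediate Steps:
$r = -1379$ ($r = -1302 - 77 = -1379$)
$z{\left(P \right)} = \sqrt{27 + P}$
$V = 13771$ ($V = -1379 - -15150 = -1379 + 15150 = 13771$)
$\sqrt{V + \left(-4145 + z{\left(-4 \right)}\right)} = \sqrt{13771 - \left(4145 - \sqrt{27 - 4}\right)} = \sqrt{13771 - \left(4145 - \sqrt{23}\right)} = \sqrt{9626 + \sqrt{23}}$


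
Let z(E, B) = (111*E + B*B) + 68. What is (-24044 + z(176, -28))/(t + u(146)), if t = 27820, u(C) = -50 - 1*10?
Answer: -457/3470 ≈ -0.13170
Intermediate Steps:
z(E, B) = 68 + B² + 111*E (z(E, B) = (111*E + B²) + 68 = (B² + 111*E) + 68 = 68 + B² + 111*E)
u(C) = -60 (u(C) = -50 - 10 = -60)
(-24044 + z(176, -28))/(t + u(146)) = (-24044 + (68 + (-28)² + 111*176))/(27820 - 60) = (-24044 + (68 + 784 + 19536))/27760 = (-24044 + 20388)*(1/27760) = -3656*1/27760 = -457/3470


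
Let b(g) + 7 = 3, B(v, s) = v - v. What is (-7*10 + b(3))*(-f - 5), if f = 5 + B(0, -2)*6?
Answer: 740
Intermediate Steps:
B(v, s) = 0
b(g) = -4 (b(g) = -7 + 3 = -4)
f = 5 (f = 5 + 0*6 = 5 + 0 = 5)
(-7*10 + b(3))*(-f - 5) = (-7*10 - 4)*(-1*5 - 5) = (-70 - 4)*(-5 - 5) = -74*(-10) = 740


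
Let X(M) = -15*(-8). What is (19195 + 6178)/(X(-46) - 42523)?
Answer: -25373/42403 ≈ -0.59838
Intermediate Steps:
X(M) = 120
(19195 + 6178)/(X(-46) - 42523) = (19195 + 6178)/(120 - 42523) = 25373/(-42403) = 25373*(-1/42403) = -25373/42403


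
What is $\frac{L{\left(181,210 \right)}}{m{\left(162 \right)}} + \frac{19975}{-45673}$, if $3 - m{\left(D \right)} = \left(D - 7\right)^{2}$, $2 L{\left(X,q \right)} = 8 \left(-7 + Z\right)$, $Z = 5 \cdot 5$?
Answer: $- \frac{241563953}{548578403} \approx -0.44035$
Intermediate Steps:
$Z = 25$
$L{\left(X,q \right)} = 72$ ($L{\left(X,q \right)} = \frac{8 \left(-7 + 25\right)}{2} = \frac{8 \cdot 18}{2} = \frac{1}{2} \cdot 144 = 72$)
$m{\left(D \right)} = 3 - \left(-7 + D\right)^{2}$ ($m{\left(D \right)} = 3 - \left(D - 7\right)^{2} = 3 - \left(-7 + D\right)^{2}$)
$\frac{L{\left(181,210 \right)}}{m{\left(162 \right)}} + \frac{19975}{-45673} = \frac{72}{3 - \left(-7 + 162\right)^{2}} + \frac{19975}{-45673} = \frac{72}{3 - 155^{2}} + 19975 \left(- \frac{1}{45673}\right) = \frac{72}{3 - 24025} - \frac{19975}{45673} = \frac{72}{-24022} - \frac{19975}{45673} = 72 \left(- \frac{1}{24022}\right) - \frac{19975}{45673} = - \frac{36}{12011} - \frac{19975}{45673} = - \frac{241563953}{548578403}$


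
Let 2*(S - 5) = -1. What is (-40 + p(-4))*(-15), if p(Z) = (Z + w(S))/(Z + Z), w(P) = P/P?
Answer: 4755/8 ≈ 594.38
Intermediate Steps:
S = 9/2 (S = 5 + (½)*(-1) = 5 - ½ = 9/2 ≈ 4.5000)
w(P) = 1
p(Z) = (1 + Z)/(2*Z) (p(Z) = (Z + 1)/(Z + Z) = (1 + Z)/((2*Z)) = (1 + Z)*(1/(2*Z)) = (1 + Z)/(2*Z))
(-40 + p(-4))*(-15) = (-40 + (½)*(1 - 4)/(-4))*(-15) = (-40 + (½)*(-¼)*(-3))*(-15) = (-40 + 3/8)*(-15) = -317/8*(-15) = 4755/8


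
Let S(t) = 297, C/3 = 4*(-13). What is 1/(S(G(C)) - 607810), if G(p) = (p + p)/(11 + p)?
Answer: -1/607513 ≈ -1.6461e-6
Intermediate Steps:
C = -156 (C = 3*(4*(-13)) = 3*(-52) = -156)
G(p) = 2*p/(11 + p) (G(p) = (2*p)/(11 + p) = 2*p/(11 + p))
1/(S(G(C)) - 607810) = 1/(297 - 607810) = 1/(-607513) = -1/607513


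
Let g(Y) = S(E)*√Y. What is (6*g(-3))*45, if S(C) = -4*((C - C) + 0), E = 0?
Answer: 0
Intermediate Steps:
S(C) = 0 (S(C) = -4*(0 + 0) = -4*0 = 0)
g(Y) = 0 (g(Y) = 0*√Y = 0)
(6*g(-3))*45 = (6*0)*45 = 0*45 = 0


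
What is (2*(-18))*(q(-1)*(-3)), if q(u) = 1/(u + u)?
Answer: -54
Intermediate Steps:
q(u) = 1/(2*u)
(2*(-18))*(q(-1)*(-3)) = (2*(-18))*(((½)/(-1))*(-3)) = -36*(½)*(-1)*(-3) = -(-18)*(-3) = -36*3/2 = -54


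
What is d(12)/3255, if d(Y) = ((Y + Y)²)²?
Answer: 110592/1085 ≈ 101.93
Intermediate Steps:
d(Y) = 16*Y⁴ (d(Y) = ((2*Y)²)² = (4*Y²)² = 16*Y⁴)
d(12)/3255 = (16*12⁴)/3255 = (16*20736)*(1/3255) = 331776*(1/3255) = 110592/1085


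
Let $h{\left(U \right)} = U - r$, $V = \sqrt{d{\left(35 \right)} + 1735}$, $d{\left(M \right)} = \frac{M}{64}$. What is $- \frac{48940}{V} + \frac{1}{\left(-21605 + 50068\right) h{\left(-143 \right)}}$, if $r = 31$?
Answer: $- \frac{1}{4952562} - \frac{78304 \sqrt{4443}}{4443} \approx -1174.8$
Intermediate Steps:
$d{\left(M \right)} = \frac{M}{64}$ ($d{\left(M \right)} = M \frac{1}{64} = \frac{M}{64}$)
$V = \frac{5 \sqrt{4443}}{8}$ ($V = \sqrt{\frac{1}{64} \cdot 35 + 1735} = \sqrt{\frac{35}{64} + 1735} = \sqrt{\frac{111075}{64}} = \frac{5 \sqrt{4443}}{8} \approx 41.66$)
$h{\left(U \right)} = -31 + U$ ($h{\left(U \right)} = U - 31 = -31 + U$)
$- \frac{48940}{V} + \frac{1}{\left(-21605 + 50068\right) h{\left(-143 \right)}} = - \frac{48940}{\frac{5}{8} \sqrt{4443}} + \frac{1}{\left(-21605 + 50068\right) \left(-31 - 143\right)} = - 48940 \frac{8 \sqrt{4443}}{22215} + \frac{1}{28463 \left(-174\right)} = - \frac{78304 \sqrt{4443}}{4443} + \frac{1}{28463} \left(- \frac{1}{174}\right) = - \frac{78304 \sqrt{4443}}{4443} - \frac{1}{4952562} = - \frac{1}{4952562} - \frac{78304 \sqrt{4443}}{4443}$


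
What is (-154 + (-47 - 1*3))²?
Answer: 41616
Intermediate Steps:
(-154 + (-47 - 1*3))² = (-154 + (-47 - 3))² = (-154 - 50)² = (-204)² = 41616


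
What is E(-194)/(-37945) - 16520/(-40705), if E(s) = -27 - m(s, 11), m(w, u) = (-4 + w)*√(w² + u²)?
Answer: 17941441/44130035 - 198*√37757/37945 ≈ -0.60738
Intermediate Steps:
m(w, u) = √(u² + w²)*(-4 + w) (m(w, u) = (-4 + w)*√(u² + w²) = √(u² + w²)*(-4 + w))
E(s) = -27 - √(121 + s²)*(-4 + s) (E(s) = -27 - √(11² + s²)*(-4 + s) = -27 - √(121 + s²)*(-4 + s))
E(-194)/(-37945) - 16520/(-40705) = (-27 + √(121 + (-194)²)*(4 - 1*(-194)))/(-37945) - 16520/(-40705) = (-27 + √(121 + 37636)*(4 + 194))*(-1/37945) - 16520*(-1/40705) = (-27 + √37757*198)*(-1/37945) + 472/1163 = (-27 + 198*√37757)*(-1/37945) + 472/1163 = (27/37945 - 198*√37757/37945) + 472/1163 = 17941441/44130035 - 198*√37757/37945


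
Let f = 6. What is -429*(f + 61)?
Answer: -28743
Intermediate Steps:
-429*(f + 61) = -429*(6 + 61) = -429*67 = -28743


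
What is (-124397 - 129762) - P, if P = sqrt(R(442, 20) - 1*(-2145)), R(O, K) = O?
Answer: -254159 - sqrt(2587) ≈ -2.5421e+5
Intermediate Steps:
P = sqrt(2587) (P = sqrt(442 - 1*(-2145)) = sqrt(442 + 2145) = sqrt(2587) ≈ 50.863)
(-124397 - 129762) - P = (-124397 - 129762) - sqrt(2587) = -254159 - sqrt(2587)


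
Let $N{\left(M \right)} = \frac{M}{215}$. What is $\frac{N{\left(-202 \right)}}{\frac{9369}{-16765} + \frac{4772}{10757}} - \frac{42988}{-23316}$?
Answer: $\frac{52071575598331}{5208382750191} \approx 9.9977$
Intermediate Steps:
$N{\left(M \right)} = \frac{M}{215}$ ($N{\left(M \right)} = M \frac{1}{215} = \frac{M}{215}$)
$\frac{N{\left(-202 \right)}}{\frac{9369}{-16765} + \frac{4772}{10757}} - \frac{42988}{-23316} = \frac{\frac{1}{215} \left(-202\right)}{\frac{9369}{-16765} + \frac{4772}{10757}} - \frac{42988}{-23316} = - \frac{202}{215 \left(9369 \left(- \frac{1}{16765}\right) + 4772 \cdot \frac{1}{10757}\right)} - - \frac{10747}{5829} = - \frac{202}{215 \left(- \frac{9369}{16765} + \frac{4772}{10757}\right)} + \frac{10747}{5829} = - \frac{202}{215 \left(- \frac{20779753}{180341105}\right)} + \frac{10747}{5829} = \left(- \frac{202}{215}\right) \left(- \frac{180341105}{20779753}\right) + \frac{10747}{5829} = \frac{7285780642}{893529379} + \frac{10747}{5829} = \frac{52071575598331}{5208382750191}$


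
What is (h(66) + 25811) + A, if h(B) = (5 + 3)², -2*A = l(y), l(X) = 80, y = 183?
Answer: 25835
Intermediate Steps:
A = -40 (A = -½*80 = -40)
h(B) = 64 (h(B) = 8² = 64)
(h(66) + 25811) + A = (64 + 25811) - 40 = 25875 - 40 = 25835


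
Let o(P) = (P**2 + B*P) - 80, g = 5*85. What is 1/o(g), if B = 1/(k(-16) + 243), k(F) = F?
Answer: 227/40984140 ≈ 5.5387e-6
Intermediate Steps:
g = 425
B = 1/227 (B = 1/(-16 + 243) = 1/227 ≈ 0.0044053)
o(P) = -80 + P**2 + P/227 (o(P) = (P**2 + P/227) - 80 = -80 + P**2 + P/227)
1/o(g) = 1/(-80 + 425**2 + (1/227)*425) = 1/(-80 + 180625 + 425/227) = 1/(40984140/227) = 227/40984140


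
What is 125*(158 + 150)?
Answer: 38500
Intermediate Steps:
125*(158 + 150) = 125*308 = 38500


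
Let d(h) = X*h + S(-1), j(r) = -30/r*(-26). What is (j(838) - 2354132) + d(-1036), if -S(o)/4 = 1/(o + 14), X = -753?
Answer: -8573705334/5447 ≈ -1.5740e+6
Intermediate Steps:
j(r) = 780/r
S(o) = -4/(14 + o) (S(o) = -4/(o + 14) = -4/(14 + o))
d(h) = -4/13 - 753*h (d(h) = -753*h - 4/(14 - 1) = -753*h - 4/13 = -4/13 - 753*h)
(j(838) - 2354132) + d(-1036) = (780/838 - 2354132) + (-4/13 - 753*(-1036)) = (780*(1/838) - 2354132) + (-4/13 + 780108) = (390/419 - 2354132) + 10141400/13 = -986380918/419 + 10141400/13 = -8573705334/5447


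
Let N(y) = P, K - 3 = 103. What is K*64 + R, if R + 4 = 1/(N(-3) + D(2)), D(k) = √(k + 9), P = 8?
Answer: 359348/53 - √11/53 ≈ 6780.1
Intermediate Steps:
K = 106 (K = 3 + 103 = 106)
N(y) = 8
D(k) = √(9 + k)
R = -4 + 1/(8 + √11) (R = -4 + 1/(8 + √(9 + 2)) = -4 + 1/(8 + √11) ≈ -3.9116)
K*64 + R = 106*64 + (-204/53 - √11/53) = 6784 + (-204/53 - √11/53) = 359348/53 - √11/53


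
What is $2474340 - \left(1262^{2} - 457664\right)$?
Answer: $1339360$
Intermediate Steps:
$2474340 - \left(1262^{2} - 457664\right) = 2474340 - \left(1592644 - 457664\right) = 2474340 - 1134980 = 1339360$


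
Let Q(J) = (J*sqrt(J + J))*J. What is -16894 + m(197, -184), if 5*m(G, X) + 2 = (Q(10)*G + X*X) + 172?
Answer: -50444/5 + 7880*sqrt(5) ≈ 7531.4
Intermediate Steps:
Q(J) = sqrt(2)*J**(5/2) (Q(J) = (J*sqrt(2*J))*J = (J*(sqrt(2)*sqrt(J)))*J = (sqrt(2)*J**(3/2))*J = sqrt(2)*J**(5/2))
m(G, X) = 34 + X**2/5 + 40*G*sqrt(5) (m(G, X) = -2/5 + (((sqrt(2)*10**(5/2))*G + X*X) + 172)/5 = -2/5 + (((sqrt(2)*(100*sqrt(10)))*G + X**2) + 172)/5 = -2/5 + (((200*sqrt(5))*G + X**2) + 172)/5 = -2/5 + ((200*G*sqrt(5) + X**2) + 172)/5 = -2/5 + ((X**2 + 200*G*sqrt(5)) + 172)/5 = -2/5 + (172 + X**2 + 200*G*sqrt(5))/5 = -2/5 + (172/5 + X**2/5 + 40*G*sqrt(5)) = 34 + X**2/5 + 40*G*sqrt(5))
-16894 + m(197, -184) = -16894 + (34 + (1/5)*(-184)**2 + 40*197*sqrt(5)) = -16894 + (34 + (1/5)*33856 + 7880*sqrt(5)) = -16894 + (34 + 33856/5 + 7880*sqrt(5)) = -16894 + (34026/5 + 7880*sqrt(5)) = -50444/5 + 7880*sqrt(5)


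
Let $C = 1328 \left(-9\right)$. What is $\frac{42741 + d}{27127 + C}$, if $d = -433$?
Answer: $\frac{42308}{15175} \approx 2.788$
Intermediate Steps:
$C = -11952$
$\frac{42741 + d}{27127 + C} = \frac{42741 - 433}{27127 - 11952} = \frac{42308}{15175}$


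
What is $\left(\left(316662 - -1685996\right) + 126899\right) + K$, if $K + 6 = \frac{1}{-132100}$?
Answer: $\frac{281313687099}{132100} \approx 2.1296 \cdot 10^{6}$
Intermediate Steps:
$K = - \frac{792601}{132100}$ ($K = -6 + \frac{1}{-132100} = -6 - \frac{1}{132100} = - \frac{792601}{132100} \approx -6.0$)
$\left(\left(316662 - -1685996\right) + 126899\right) + K = \left(\left(316662 - -1685996\right) + 126899\right) - \frac{792601}{132100} = \left(\left(316662 + 1685996\right) + 126899\right) - \frac{792601}{132100} = \left(2002658 + 126899\right) - \frac{792601}{132100} = 2129557 - \frac{792601}{132100} = \frac{281313687099}{132100}$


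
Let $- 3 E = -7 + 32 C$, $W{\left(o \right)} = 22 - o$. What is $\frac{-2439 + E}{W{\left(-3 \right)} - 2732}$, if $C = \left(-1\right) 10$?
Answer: $\frac{2330}{2707} \approx 0.86073$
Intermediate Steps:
$C = -10$
$E = 109$ ($E = - \frac{-7 + 32 \left(-10\right)}{3} = - \frac{-7 - 320}{3} = \left(- \frac{1}{3}\right) \left(-327\right) = 109$)
$\frac{-2439 + E}{W{\left(-3 \right)} - 2732} = \frac{-2439 + 109}{\left(22 - -3\right) - 2732} = - \frac{2330}{\left(22 + 3\right) - 2732} = - \frac{2330}{25 - 2732} = - \frac{2330}{-2707} = \left(-2330\right) \left(- \frac{1}{2707}\right) = \frac{2330}{2707}$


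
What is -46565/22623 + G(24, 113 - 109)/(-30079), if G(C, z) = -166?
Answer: -1396873217/680477217 ≈ -2.0528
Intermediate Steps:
-46565/22623 + G(24, 113 - 109)/(-30079) = -46565/22623 - 166/(-30079) = -46565*1/22623 - 166*(-1/30079) = -46565/22623 + 166/30079 = -1396873217/680477217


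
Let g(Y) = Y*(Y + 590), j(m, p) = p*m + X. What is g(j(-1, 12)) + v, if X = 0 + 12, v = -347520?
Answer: -347520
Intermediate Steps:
X = 12
j(m, p) = 12 + m*p (j(m, p) = p*m + 12 = m*p + 12 = 12 + m*p)
g(Y) = Y*(590 + Y)
g(j(-1, 12)) + v = (12 - 1*12)*(590 + (12 - 1*12)) - 347520 = (12 - 12)*(590 + (12 - 12)) - 347520 = 0*(590 + 0) - 347520 = 0*590 - 347520 = 0 - 347520 = -347520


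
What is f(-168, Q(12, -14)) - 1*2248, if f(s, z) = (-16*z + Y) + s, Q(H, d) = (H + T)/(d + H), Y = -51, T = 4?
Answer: -2339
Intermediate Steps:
Q(H, d) = (4 + H)/(H + d) (Q(H, d) = (H + 4)/(d + H) = (4 + H)/(H + d))
f(s, z) = -51 + s - 16*z (f(s, z) = (-16*z - 51) + s = (-51 - 16*z) + s = -51 + s - 16*z)
f(-168, Q(12, -14)) - 1*2248 = (-51 - 168 - 16*(4 + 12)/(12 - 14)) - 1*2248 = (-51 - 168 - 16*16/(-2)) - 2248 = (-51 - 168 - (-8)*16) - 2248 = (-51 - 168 - 16*(-8)) - 2248 = (-51 - 168 + 128) - 2248 = -91 - 2248 = -2339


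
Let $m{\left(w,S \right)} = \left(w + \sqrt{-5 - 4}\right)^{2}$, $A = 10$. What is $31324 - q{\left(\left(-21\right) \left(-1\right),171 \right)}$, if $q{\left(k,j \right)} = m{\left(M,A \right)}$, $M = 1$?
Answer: $31332 - 6 i \approx 31332.0 - 6.0 i$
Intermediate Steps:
$m{\left(w,S \right)} = \left(w + 3 i\right)^{2}$ ($m{\left(w,S \right)} = \left(w + \sqrt{-9}\right)^{2} = \left(w + 3 i\right)^{2}$)
$q{\left(k,j \right)} = \left(1 + 3 i\right)^{2}$
$31324 - q{\left(\left(-21\right) \left(-1\right),171 \right)} = 31324 - \left(-8 + 6 i\right) = 31324 + \left(8 - 6 i\right) = 31332 - 6 i$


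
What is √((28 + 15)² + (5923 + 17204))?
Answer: 4*√1561 ≈ 158.04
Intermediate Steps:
√((28 + 15)² + (5923 + 17204)) = √(43² + 23127) = √(1849 + 23127) = √24976 = 4*√1561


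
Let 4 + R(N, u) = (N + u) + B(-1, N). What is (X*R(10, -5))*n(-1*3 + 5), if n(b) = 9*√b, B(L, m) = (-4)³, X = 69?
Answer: -39123*√2 ≈ -55328.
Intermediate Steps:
B(L, m) = -64
R(N, u) = -68 + N + u (R(N, u) = -4 + ((N + u) - 64) = -4 + (-64 + N + u) = -68 + N + u)
(X*R(10, -5))*n(-1*3 + 5) = (69*(-68 + 10 - 5))*(9*√(-1*3 + 5)) = (69*(-63))*(9*√(-3 + 5)) = -39123*√2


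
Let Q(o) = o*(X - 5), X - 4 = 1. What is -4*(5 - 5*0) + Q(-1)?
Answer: -20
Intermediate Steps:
X = 5 (X = 4 + 1 = 5)
Q(o) = 0 (Q(o) = o*(5 - 5) = o*0 = 0)
-4*(5 - 5*0) + Q(-1) = -4*(5 - 5*0) + 0 = -4*(5 + 0) + 0 = -4*5 + 0 = -20 + 0 = -20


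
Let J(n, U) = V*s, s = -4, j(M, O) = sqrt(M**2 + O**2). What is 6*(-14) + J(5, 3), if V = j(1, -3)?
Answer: -84 - 4*sqrt(10) ≈ -96.649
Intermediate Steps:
V = sqrt(10) (V = sqrt(1**2 + (-3)**2) = sqrt(1 + 9) = sqrt(10) ≈ 3.1623)
J(n, U) = -4*sqrt(10) (J(n, U) = sqrt(10)*(-4) = -4*sqrt(10))
6*(-14) + J(5, 3) = 6*(-14) - 4*sqrt(10) = -84 - 4*sqrt(10)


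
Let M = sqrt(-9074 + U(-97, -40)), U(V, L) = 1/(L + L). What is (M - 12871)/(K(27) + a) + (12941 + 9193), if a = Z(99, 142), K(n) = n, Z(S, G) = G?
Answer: 3727775/169 + I*sqrt(3629605)/3380 ≈ 22058.0 + 0.56365*I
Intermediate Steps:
U(V, L) = 1/(2*L)
M = I*sqrt(3629605)/20 (M = sqrt(-9074 + (1/2)/(-40)) = sqrt(-9074 + (1/2)*(-1/40)) = sqrt(-9074 - 1/80) = sqrt(-725921/80) = I*sqrt(3629605)/20 ≈ 95.258*I)
a = 142
(M - 12871)/(K(27) + a) + (12941 + 9193) = (I*sqrt(3629605)/20 - 12871)/(27 + 142) + (12941 + 9193) = (-12871 + I*sqrt(3629605)/20)/169 + 22134 = (-12871 + I*sqrt(3629605)/20)*(1/169) + 22134 = (-12871/169 + I*sqrt(3629605)/3380) + 22134 = 3727775/169 + I*sqrt(3629605)/3380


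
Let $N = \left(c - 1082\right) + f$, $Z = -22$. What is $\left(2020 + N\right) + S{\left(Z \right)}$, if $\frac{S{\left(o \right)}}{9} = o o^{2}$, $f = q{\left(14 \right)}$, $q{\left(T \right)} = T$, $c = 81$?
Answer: $-94799$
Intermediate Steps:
$f = 14$
$S{\left(o \right)} = 9 o^{3}$ ($S{\left(o \right)} = 9 o o^{2} = 9 o^{3}$)
$N = -987$ ($N = \left(81 - 1082\right) + 14 = -1001 + 14 = -987$)
$\left(2020 + N\right) + S{\left(Z \right)} = \left(2020 - 987\right) + 9 \left(-22\right)^{3} = 1033 + 9 \left(-10648\right) = 1033 - 95832 = -94799$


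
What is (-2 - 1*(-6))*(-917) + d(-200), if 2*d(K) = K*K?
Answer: 16332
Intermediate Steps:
d(K) = K**2/2 (d(K) = (K*K)/2 = K**2/2)
(-2 - 1*(-6))*(-917) + d(-200) = (-2 - 1*(-6))*(-917) + (1/2)*(-200)**2 = (-2 + 6)*(-917) + (1/2)*40000 = 4*(-917) + 20000 = -3668 + 20000 = 16332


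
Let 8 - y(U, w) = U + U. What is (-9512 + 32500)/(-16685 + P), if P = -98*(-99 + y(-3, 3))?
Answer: -22988/8355 ≈ -2.7514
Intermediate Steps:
y(U, w) = 8 - 2*U (y(U, w) = 8 - (U + U) = 8 - 2*U)
P = 8330 (P = -98*(-99 + (8 - 2*(-3))) = -98*(-99 + (8 + 6)) = -98*(-99 + 14) = -98*(-85) = 8330)
(-9512 + 32500)/(-16685 + P) = (-9512 + 32500)/(-16685 + 8330) = 22988/(-8355) = 22988*(-1/8355) = -22988/8355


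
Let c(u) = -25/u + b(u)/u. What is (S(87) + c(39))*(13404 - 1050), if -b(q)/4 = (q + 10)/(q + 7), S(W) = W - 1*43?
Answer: 159757810/299 ≈ 5.3431e+5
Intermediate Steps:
S(W) = -43 + W (S(W) = W - 43 = -43 + W)
b(q) = -4*(10 + q)/(7 + q) (b(q) = -4*(q + 10)/(q + 7) = -4*(10 + q)/(7 + q))
c(u) = -25/u + 4*(-10 - u)/(u*(7 + u)) (c(u) = -25/u + (4*(-10 - u)/(7 + u))/u = -25/u + 4*(-10 - u)/(u*(7 + u)))
(S(87) + c(39))*(13404 - 1050) = ((-43 + 87) + (-215 - 29*39)/(39*(7 + 39)))*(13404 - 1050) = (44 + (1/39)*(-215 - 1131)/46)*12354 = (44 + (1/39)*(1/46)*(-1346))*12354 = (44 - 673/897)*12354 = (38795/897)*12354 = 159757810/299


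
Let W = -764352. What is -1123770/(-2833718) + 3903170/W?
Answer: -2550381809755/541489505184 ≈ -4.7099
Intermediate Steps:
-1123770/(-2833718) + 3903170/W = -1123770/(-2833718) + 3903170/(-764352) = -1123770*(-1/2833718) + 3903170*(-1/764352) = 561885/1416859 - 1951585/382176 = -2550381809755/541489505184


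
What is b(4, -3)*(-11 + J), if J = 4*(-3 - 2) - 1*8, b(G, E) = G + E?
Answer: -39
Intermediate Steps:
b(G, E) = E + G
J = -28 (J = 4*(-5) - 8 = -20 - 8 = -28)
b(4, -3)*(-11 + J) = (-3 + 4)*(-11 - 28) = 1*(-39) = -39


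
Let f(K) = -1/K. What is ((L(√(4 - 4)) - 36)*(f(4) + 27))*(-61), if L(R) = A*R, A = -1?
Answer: 58743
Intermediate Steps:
L(R) = -R
((L(√(4 - 4)) - 36)*(f(4) + 27))*(-61) = ((-√(4 - 4) - 36)*(-1/4 + 27))*(-61) = ((-√0 - 36)*(-1*¼ + 27))*(-61) = ((-1*0 - 36)*(-¼ + 27))*(-61) = ((0 - 36)*(107/4))*(-61) = -36*107/4*(-61) = -963*(-61) = 58743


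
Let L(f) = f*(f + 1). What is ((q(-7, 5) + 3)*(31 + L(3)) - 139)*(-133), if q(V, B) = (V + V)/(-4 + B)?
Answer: 81396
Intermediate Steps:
L(f) = f*(1 + f)
q(V, B) = 2*V/(-4 + B) (q(V, B) = (2*V)/(-4 + B) = 2*V/(-4 + B))
((q(-7, 5) + 3)*(31 + L(3)) - 139)*(-133) = ((2*(-7)/(-4 + 5) + 3)*(31 + 3*(1 + 3)) - 139)*(-133) = ((2*(-7)/1 + 3)*(31 + 3*4) - 139)*(-133) = ((2*(-7)*1 + 3)*(31 + 12) - 139)*(-133) = ((-14 + 3)*43 - 139)*(-133) = (-11*43 - 139)*(-133) = (-473 - 139)*(-133) = -612*(-133) = 81396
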